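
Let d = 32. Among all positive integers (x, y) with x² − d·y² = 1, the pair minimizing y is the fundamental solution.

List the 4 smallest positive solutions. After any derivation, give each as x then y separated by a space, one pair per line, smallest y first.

√32 = [5; 1,1,1,10, …], period ℓ=4 (even) → k=3
a_0=5:  p_0=5·1+0=5,  q_0=5·0+1=1
a_1=1:  p_1=1·5+1=6,  q_1=1·1+0=1
a_2=1:  p_2=1·6+5=11,  q_2=1·1+1=2
a_3=1:  p_3=1·11+6=17,  q_3=1·2+1=3
(x₁, y₁) = (17, 3);  17² − 32·3² = 1 ✓
k=2:  x_2 = 17·17+32·3·3 = 577,  y_2 = 17·3+3·17 = 102
k=3:  x_3 = 17·577+32·3·102 = 19601,  y_3 = 17·102+3·577 = 3465
k=4:  x_4 = 17·19601+32·3·3465 = 665857,  y_4 = 17·3465+3·19601 = 117708

17 3
577 102
19601 3465
665857 117708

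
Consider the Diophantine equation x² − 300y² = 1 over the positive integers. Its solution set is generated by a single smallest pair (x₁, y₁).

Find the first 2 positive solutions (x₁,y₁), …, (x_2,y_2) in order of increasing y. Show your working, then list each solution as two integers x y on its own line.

√300 → a₀=17, period (3,8,3,34); ℓ=4 even so k=3
step 0: (17, 1)  from 17·(1,0) + (0,1)
…
step 2: (433, 25)  from 8·(52,3) + (17,1)
step 3: (1351, 78)  from 3·(433,25) + (52,3)
(x₁, y₁) = (1351, 78);  1351² − 300·78² = 1 ✓
(x_2, y_2) = (1351·1351 + 300·78·78, 1351·78 + 78·1351) = (3650401, 210756)

1351 78
3650401 210756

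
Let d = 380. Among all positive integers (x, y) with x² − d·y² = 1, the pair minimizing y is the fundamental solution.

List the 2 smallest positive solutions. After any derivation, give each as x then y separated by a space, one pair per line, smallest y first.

39 2
3041 156

√380 → a₀=19, period (2,38); ℓ=2 even so k=1
k=0  a_k=19  p_k/q_k = 19/1
k=1  a_k=2  p_k/q_k = 39/2
→ (39, 2).  Check: 39²=1521, 380·2²=1520, difference 1.
k=2:  x_2 = 39·39+380·2·2 = 3041,  y_2 = 39·2+2·39 = 156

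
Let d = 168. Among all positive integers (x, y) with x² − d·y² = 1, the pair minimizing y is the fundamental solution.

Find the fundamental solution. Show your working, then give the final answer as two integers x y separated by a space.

d=168: √d = [12; 1,24] (ℓ=2, even), read p_1/q_1
i=0: a=12 ⇒ p=12, q=1
i=1: a=1 ⇒ p=13, q=1
→ (13, 1).  Check: 13²=169, 168·1²=168, difference 1.

13 1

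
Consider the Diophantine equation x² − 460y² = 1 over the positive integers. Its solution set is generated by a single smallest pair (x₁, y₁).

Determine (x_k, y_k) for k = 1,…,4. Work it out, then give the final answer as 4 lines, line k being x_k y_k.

2535751 118230
12860066268001 599603681460
65219851798297071751 3040891269731634690
330762608834754335913072001 15421886156225925189922920

√460 → a₀=21, period (2,4,3,1,2,10,2,1,3,4,2,42); ℓ=12 even so k=11
k=0  a_k=21  p_k/q_k = 21/1
…
k=2  a_k=4  p_k/q_k = 193/9
…
k=4  a_k=1  p_k/q_k = 815/38
k=5  a_k=2  p_k/q_k = 2252/105
k=6  a_k=10  p_k/q_k = 23335/1088
k=7  a_k=2  p_k/q_k = 48922/2281
…
k=9  a_k=3  p_k/q_k = 265693/12388
k=10  a_k=4  p_k/q_k = 1135029/52921
k=11  a_k=2  p_k/q_k = 2535751/118230
fundamental: x₁=2535751, y₁=118230  (since 6430033134001 − 460·13978332900 = 1)
(2535751+118230√460)^2 = 12860066268001 + 599603681460√460
(2535751+118230√460)^3 = 65219851798297071751 + 3040891269731634690√460
(2535751+118230√460)^4 = 330762608834754335913072001 + 15421886156225925189922920√460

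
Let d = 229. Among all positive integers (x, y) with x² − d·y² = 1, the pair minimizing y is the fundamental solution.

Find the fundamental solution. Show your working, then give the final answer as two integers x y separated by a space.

5848201 386460

√229 → a₀=15, period (7,1,1,7,30); ℓ=5 odd so k=9
i=0: a=15 ⇒ p=15, q=1
i=1: a=7 ⇒ p=106, q=7
i=2: a=1 ⇒ p=121, q=8
i=3: a=1 ⇒ p=227, q=15
i=4: a=7 ⇒ p=1710, q=113
…
i=7: a=1 ⇒ p=413926, q=27353
i=8: a=1 ⇒ p=776325, q=51301
i=9: a=7 ⇒ p=5848201, q=386460
(x₁, y₁) = (5848201, 386460);  5848201² − 229·386460² = 1 ✓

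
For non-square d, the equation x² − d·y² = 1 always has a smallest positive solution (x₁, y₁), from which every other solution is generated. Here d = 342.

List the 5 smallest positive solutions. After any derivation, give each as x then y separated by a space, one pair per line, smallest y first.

[18; 2,36] for √342; ℓ=2 ⇒ convergent index 1
a_0=18:  p_0=18·1+0=18,  q_0=18·0+1=1
a_1=2:  p_1=2·18+1=37,  q_1=2·1+0=2
fundamental: x₁=37, y₁=2  (since 1369 − 342·4 = 1)
(x_2, y_2) = (37·37 + 342·2·2, 37·2 + 2·37) = (2737, 148)
(x_3, y_3) = (37·2737 + 342·2·148, 37·148 + 2·2737) = (202501, 10950)
(x_4, y_4) = (37·202501 + 342·2·10950, 37·10950 + 2·202501) = (14982337, 810152)
(x_5, y_5) = (37·14982337 + 342·2·810152, 37·810152 + 2·14982337) = (1108490437, 59940298)

37 2
2737 148
202501 10950
14982337 810152
1108490437 59940298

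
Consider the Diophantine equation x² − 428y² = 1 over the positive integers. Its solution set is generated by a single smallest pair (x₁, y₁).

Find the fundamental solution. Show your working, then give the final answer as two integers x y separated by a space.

√428 → a₀=20, period (1,2,4,1,5,10,5,1,4,2,1,40); ℓ=12 even so k=11
i=0: a=20 ⇒ p=20, q=1
i=1: a=1 ⇒ p=21, q=1
i=2: a=2 ⇒ p=62, q=3
i=3: a=4 ⇒ p=269, q=13
…
i=5: a=5 ⇒ p=1924, q=93
…
i=8: a=1 ⇒ p=119350, q=5769
i=9: a=4 ⇒ p=577179, q=27899
i=10: a=2 ⇒ p=1273708, q=61567
i=11: a=1 ⇒ p=1850887, q=89466
(x₁, y₁) = (1850887, 89466);  1850887² − 428·89466² = 1 ✓

1850887 89466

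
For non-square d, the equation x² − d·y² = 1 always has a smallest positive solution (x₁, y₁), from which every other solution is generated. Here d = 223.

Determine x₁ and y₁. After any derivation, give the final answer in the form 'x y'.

224 15

√223 → a₀=14, period (1,13,1,28); ℓ=4 even so k=3
i=0: a=14 ⇒ p=14, q=1
…
i=2: a=13 ⇒ p=209, q=14
i=3: a=1 ⇒ p=224, q=15
fundamental: x₁=224, y₁=15  (since 50176 − 223·225 = 1)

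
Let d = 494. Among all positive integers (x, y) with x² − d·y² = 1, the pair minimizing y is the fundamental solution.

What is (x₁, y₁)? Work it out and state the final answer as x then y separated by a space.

73035 3286

[22; 4,2,2,1,2,1,2,2,4,44] for √494; ℓ=10 ⇒ convergent index 9
i=0: a=22 ⇒ p=22, q=1
…
i=4: a=1 ⇒ p=689, q=31
i=5: a=2 ⇒ p=1867, q=84
…
i=8: a=2 ⇒ p=16514, q=743
i=9: a=4 ⇒ p=73035, q=3286
fundamental: x₁=73035, y₁=3286  (since 5334111225 − 494·10797796 = 1)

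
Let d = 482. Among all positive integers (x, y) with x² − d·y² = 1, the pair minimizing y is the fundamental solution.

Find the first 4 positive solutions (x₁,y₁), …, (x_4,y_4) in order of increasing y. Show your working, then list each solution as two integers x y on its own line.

483 22
466577 21252
450712899 20529410
435388193857 19831388808

d=482: √d = [21; 1,20,1,42] (ℓ=4, even), read p_3/q_3
k=0  a_k=21  p_k/q_k = 21/1
…
k=2  a_k=20  p_k/q_k = 461/21
k=3  a_k=1  p_k/q_k = 483/22
(x₁, y₁) = (483, 22);  483² − 482·22² = 1 ✓
(483+22√482)^2 = 466577 + 21252√482
(483+22√482)^3 = 450712899 + 20529410√482
(483+22√482)^4 = 435388193857 + 19831388808√482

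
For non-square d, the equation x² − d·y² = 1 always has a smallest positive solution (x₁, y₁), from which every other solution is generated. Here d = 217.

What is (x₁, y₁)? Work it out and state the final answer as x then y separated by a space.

[14; 1,2,1,2,1,…,2,1,28] for √217; ℓ=16 ⇒ convergent index 15
step 0: (14, 1)  from 14·(1,0) + (0,1)
step 1: (15, 1)  from 1·(14,1) + (1,0)
…
step 4: (162, 11)  from 2·(59,4) + (44,3)
step 5: (221, 15)  from 1·(162,11) + (59,4)
step 6: (383, 26)  from 1·(221,15) + (162,11)
…
step 8: (15055, 1022)  from 4·(3668,249) + (383,26)
step 9: (139163, 9447)  from 9·(15055,1022) + (3668,249)
…
step 11: (293381, 19916)  from 1·(154218,10469) + (139163,9447)
step 12: (740980, 50301)  from 2·(293381,19916) + (154218,10469)
step 13: (1034361, 70217)  from 1·(740980,50301) + (293381,19916)
step 14: (2809702, 190735)  from 2·(1034361,70217) + (740980,50301)
step 15: (3844063, 260952)  from 1·(2809702,190735) + (1034361,70217)
(x₁, y₁) = (3844063, 260952);  3844063² − 217·260952² = 1 ✓

3844063 260952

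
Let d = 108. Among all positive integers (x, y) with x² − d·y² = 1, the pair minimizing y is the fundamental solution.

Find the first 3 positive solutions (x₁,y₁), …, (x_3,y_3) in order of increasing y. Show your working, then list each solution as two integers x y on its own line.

1351 130
3650401 351260
9863382151 949104390

[10; 2,1,1,4,1,1,2,20] for √108; ℓ=8 ⇒ convergent index 7
step 0: (10, 1)  from 10·(1,0) + (0,1)
…
step 4: (239, 23)  from 4·(52,5) + (31,3)
…
step 6: (530, 51)  from 1·(291,28) + (239,23)
step 7: (1351, 130)  from 2·(530,51) + (291,28)
(x₁, y₁) = (1351, 130);  1351² − 108·130² = 1 ✓
(x_2, y_2) = (1351·1351 + 108·130·130, 1351·130 + 130·1351) = (3650401, 351260)
(x_3, y_3) = (1351·3650401 + 108·130·351260, 1351·351260 + 130·3650401) = (9863382151, 949104390)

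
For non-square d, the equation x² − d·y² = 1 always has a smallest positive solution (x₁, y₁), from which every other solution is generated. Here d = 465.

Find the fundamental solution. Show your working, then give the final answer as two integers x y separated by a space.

15871 736

√465 → a₀=21, period (1,1,3,2,2,2,3,1,1,42); ℓ=10 even so k=9
a_0=21:  p_0=21·1+0=21,  q_0=21·0+1=1
a_1=1:  p_1=1·21+1=22,  q_1=1·1+0=1
…
a_3=3:  p_3=3·43+22=151,  q_3=3·2+1=7
a_4=2:  p_4=2·151+43=345,  q_4=2·7+2=16
a_5=2:  p_5=2·345+151=841,  q_5=2·16+7=39
…
a_8=1:  p_8=1·6922+2027=8949,  q_8=1·321+94=415
a_9=1:  p_9=1·8949+6922=15871,  q_9=1·415+321=736
(x₁, y₁) = (15871, 736);  15871² − 465·736² = 1 ✓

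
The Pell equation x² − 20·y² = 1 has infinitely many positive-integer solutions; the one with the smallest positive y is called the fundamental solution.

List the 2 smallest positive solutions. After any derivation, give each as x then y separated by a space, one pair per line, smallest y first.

√20 = [4; 2,8, …], period ℓ=2 (even) → k=1
i=0: a=4 ⇒ p=4, q=1
i=1: a=2 ⇒ p=9, q=2
fundamental: x₁=9, y₁=2  (since 81 − 20·4 = 1)
(x_2, y_2) = (9·9 + 20·2·2, 9·2 + 2·9) = (161, 36)

9 2
161 36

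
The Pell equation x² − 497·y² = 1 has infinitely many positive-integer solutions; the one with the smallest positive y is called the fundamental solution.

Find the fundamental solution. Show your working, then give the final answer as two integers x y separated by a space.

1201887 53912

√497 = [22; 3,2,2,5,6,5,2,2,3,44, …], period ℓ=10 (even) → k=9
k=0  a_k=22  p_k/q_k = 22/1
…
k=3  a_k=2  p_k/q_k = 379/17
…
k=8  a_k=2  p_k/q_k = 352750/15823
k=9  a_k=3  p_k/q_k = 1201887/53912
(x₁, y₁) = (1201887, 53912);  1201887² − 497·53912² = 1 ✓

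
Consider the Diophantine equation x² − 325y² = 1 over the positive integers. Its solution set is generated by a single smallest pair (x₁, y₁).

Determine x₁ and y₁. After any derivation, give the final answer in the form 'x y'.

√325 = [18; 36, …], period ℓ=1 (odd) → k=1
step 0: (18, 1)  from 18·(1,0) + (0,1)
step 1: (649, 36)  from 36·(18,1) + (1,0)
fundamental: x₁=649, y₁=36  (since 421201 − 325·1296 = 1)

649 36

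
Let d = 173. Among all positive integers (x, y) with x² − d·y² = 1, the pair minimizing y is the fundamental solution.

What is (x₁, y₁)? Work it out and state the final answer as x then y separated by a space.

d=173: √d = [13; 6,1,1,6,26] (ℓ=5, odd), read p_9/q_9
k=0  a_k=13  p_k/q_k = 13/1
k=1  a_k=6  p_k/q_k = 79/6
…
k=3  a_k=1  p_k/q_k = 171/13
…
k=5  a_k=26  p_k/q_k = 29239/2223
…
k=7  a_k=1  p_k/q_k = 205791/15646
k=8  a_k=1  p_k/q_k = 382343/29069
k=9  a_k=6  p_k/q_k = 2499849/190060
→ (2499849, 190060).  Check: 2499849²=6249245022801, 173·190060²=6249245022800, difference 1.

2499849 190060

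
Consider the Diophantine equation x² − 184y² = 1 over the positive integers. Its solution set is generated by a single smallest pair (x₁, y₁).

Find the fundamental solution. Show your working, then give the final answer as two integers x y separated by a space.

[13; 1,1,3,2,1,2,1,2,3,1,1,26] for √184; ℓ=12 ⇒ convergent index 11
step 0: (13, 1)  from 13·(1,0) + (0,1)
…
step 2: (27, 2)  from 1·(14,1) + (13,1)
step 3: (95, 7)  from 3·(27,2) + (14,1)
…
step 5: (312, 23)  from 1·(217,16) + (95,7)
step 6: (841, 62)  from 2·(312,23) + (217,16)
step 7: (1153, 85)  from 1·(841,62) + (312,23)
…
step 10: (13741, 1013)  from 1·(10594,781) + (3147,232)
step 11: (24335, 1794)  from 1·(13741,1013) + (10594,781)
fundamental: x₁=24335, y₁=1794  (since 592192225 − 184·3218436 = 1)

24335 1794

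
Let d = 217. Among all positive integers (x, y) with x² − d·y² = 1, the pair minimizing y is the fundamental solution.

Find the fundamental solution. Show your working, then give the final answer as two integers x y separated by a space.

d=217: √d = [14; 1,2,1,2,1,…,2,1,28] (ℓ=16, even), read p_15/q_15
k=0  a_k=14  p_k/q_k = 14/1
…
k=2  a_k=2  p_k/q_k = 44/3
k=3  a_k=1  p_k/q_k = 59/4
k=4  a_k=2  p_k/q_k = 162/11
k=5  a_k=1  p_k/q_k = 221/15
k=6  a_k=1  p_k/q_k = 383/26
k=7  a_k=9  p_k/q_k = 3668/249
k=8  a_k=4  p_k/q_k = 15055/1022
k=9  a_k=9  p_k/q_k = 139163/9447
k=10  a_k=1  p_k/q_k = 154218/10469
k=11  a_k=1  p_k/q_k = 293381/19916
…
k=14  a_k=2  p_k/q_k = 2809702/190735
k=15  a_k=1  p_k/q_k = 3844063/260952
(x₁, y₁) = (3844063, 260952);  3844063² − 217·260952² = 1 ✓

3844063 260952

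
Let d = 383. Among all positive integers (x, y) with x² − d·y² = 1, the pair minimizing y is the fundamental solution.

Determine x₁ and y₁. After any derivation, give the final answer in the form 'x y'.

18768 959

d=383: √d = [19; 1,1,3,19,3,1,1,38] (ℓ=8, even), read p_7/q_7
k=0  a_k=19  p_k/q_k = 19/1
k=1  a_k=1  p_k/q_k = 20/1
k=2  a_k=1  p_k/q_k = 39/2
…
k=4  a_k=19  p_k/q_k = 2642/135
k=5  a_k=3  p_k/q_k = 8063/412
k=6  a_k=1  p_k/q_k = 10705/547
k=7  a_k=1  p_k/q_k = 18768/959
(x₁, y₁) = (18768, 959);  18768² − 383·959² = 1 ✓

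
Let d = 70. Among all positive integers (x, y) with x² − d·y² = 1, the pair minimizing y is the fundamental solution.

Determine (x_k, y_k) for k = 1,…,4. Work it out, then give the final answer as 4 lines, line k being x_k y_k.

√70 → a₀=8, period (2,1,2,1,2,16); ℓ=6 even so k=5
i=0: a=8 ⇒ p=8, q=1
i=1: a=2 ⇒ p=17, q=2
…
i=3: a=2 ⇒ p=67, q=8
i=4: a=1 ⇒ p=92, q=11
i=5: a=2 ⇒ p=251, q=30
→ (251, 30).  Check: 251²=63001, 70·30²=63000, difference 1.
n=2: (251,30)∘(251,30) = (251·251+70·30·30, 251·30+30·251) = (126001,15060)
n=3: (126001,15060)∘(251,30) = (251·126001+70·30·15060, 251·15060+30·126001) = (63252251,7560090)
n=4: (63252251,7560090)∘(251,30) = (251·63252251+70·30·7560090, 251·7560090+30·63252251) = (31752504001,3795150120)

251 30
126001 15060
63252251 7560090
31752504001 3795150120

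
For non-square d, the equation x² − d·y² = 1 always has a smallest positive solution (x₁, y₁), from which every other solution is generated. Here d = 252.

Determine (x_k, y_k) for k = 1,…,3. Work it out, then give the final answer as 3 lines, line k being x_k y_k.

127 8
32257 2032
8193151 516120

d=252: √d = [15; 1,6,1,30] (ℓ=4, even), read p_3/q_3
k=0  a_k=15  p_k/q_k = 15/1
k=1  a_k=1  p_k/q_k = 16/1
k=2  a_k=6  p_k/q_k = 111/7
k=3  a_k=1  p_k/q_k = 127/8
fundamental: x₁=127, y₁=8  (since 16129 − 252·64 = 1)
(127+8√252)^2 = 32257 + 2032√252
(127+8√252)^3 = 8193151 + 516120√252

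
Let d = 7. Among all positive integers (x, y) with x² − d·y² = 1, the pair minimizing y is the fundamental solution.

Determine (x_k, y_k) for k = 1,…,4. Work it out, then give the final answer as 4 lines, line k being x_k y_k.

8 3
127 48
2024 765
32257 12192

√7 = [2; 1,1,1,4, …], period ℓ=4 (even) → k=3
a_0=2:  p_0=2·1+0=2,  q_0=2·0+1=1
a_1=1:  p_1=1·2+1=3,  q_1=1·1+0=1
a_2=1:  p_2=1·3+2=5,  q_2=1·1+1=2
a_3=1:  p_3=1·5+3=8,  q_3=1·2+1=3
(x₁, y₁) = (8, 3);  8² − 7·3² = 1 ✓
(8+3√7)^2 = 127 + 48√7
(8+3√7)^3 = 2024 + 765√7
(8+3√7)^4 = 32257 + 12192√7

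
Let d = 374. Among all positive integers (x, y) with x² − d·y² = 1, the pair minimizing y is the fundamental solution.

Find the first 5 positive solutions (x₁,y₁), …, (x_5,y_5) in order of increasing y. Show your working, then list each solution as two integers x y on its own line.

d=374: √d = [19; 2,1,18,1,2,38] (ℓ=6, even), read p_5/q_5
k=0  a_k=19  p_k/q_k = 19/1
…
k=4  a_k=1  p_k/q_k = 1141/59
k=5  a_k=2  p_k/q_k = 3365/174
fundamental: x₁=3365, y₁=174  (since 11323225 − 374·30276 = 1)
k=2:  x_2 = 3365·3365+374·174·174 = 22646449,  y_2 = 3365·174+174·3365 = 1171020
k=3:  x_3 = 3365·22646449+374·174·1171020 = 152410598405,  y_3 = 3365·1171020+174·22646449 = 7880964426
k=4:  x_4 = 3365·152410598405+374·174·7880964426 = 1025723304619201,  y_4 = 3365·7880964426+174·152410598405 = 53038889415960
k=5:  x_5 = 3365·1025723304619201+374·174·53038889415960 = 6903117687676624325,  y_5 = 3365·53038889415960+174·1025723304619201 = 356951717888446374

3365 174
22646449 1171020
152410598405 7880964426
1025723304619201 53038889415960
6903117687676624325 356951717888446374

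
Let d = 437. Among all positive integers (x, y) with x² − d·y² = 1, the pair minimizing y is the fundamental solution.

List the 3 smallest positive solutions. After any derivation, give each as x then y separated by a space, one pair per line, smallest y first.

4599 220
42301601 2023560
389090121399 18612704660

[20; 1,9,2,9,1,40] for √437; ℓ=6 ⇒ convergent index 5
i=0: a=20 ⇒ p=20, q=1
i=1: a=1 ⇒ p=21, q=1
i=2: a=9 ⇒ p=209, q=10
…
i=4: a=9 ⇒ p=4160, q=199
i=5: a=1 ⇒ p=4599, q=220
fundamental: x₁=4599, y₁=220  (since 21150801 − 437·48400 = 1)
n=2: (4599,220)∘(4599,220) = (4599·4599+437·220·220, 4599·220+220·4599) = (42301601,2023560)
n=3: (42301601,2023560)∘(4599,220) = (4599·42301601+437·220·2023560, 4599·2023560+220·42301601) = (389090121399,18612704660)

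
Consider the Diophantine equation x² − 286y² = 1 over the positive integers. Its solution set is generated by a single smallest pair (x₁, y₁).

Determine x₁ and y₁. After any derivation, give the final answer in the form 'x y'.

√286 → a₀=16, period (1,10,3,3,2,3,3,10,1,32); ℓ=10 even so k=9
a_0=16:  p_0=16·1+0=16,  q_0=16·0+1=1
…
a_3=3:  p_3=3·186+17=575,  q_3=3·11+1=34
a_4=3:  p_4=3·575+186=1911,  q_4=3·34+11=113
a_5=2:  p_5=2·1911+575=4397,  q_5=2·113+34=260
a_6=3:  p_6=3·4397+1911=15102,  q_6=3·260+113=893
a_7=3:  p_7=3·15102+4397=49703,  q_7=3·893+260=2939
a_8=10:  p_8=10·49703+15102=512132,  q_8=10·2939+893=30283
a_9=1:  p_9=1·512132+49703=561835,  q_9=1·30283+2939=33222
(x₁, y₁) = (561835, 33222);  561835² − 286·33222² = 1 ✓

561835 33222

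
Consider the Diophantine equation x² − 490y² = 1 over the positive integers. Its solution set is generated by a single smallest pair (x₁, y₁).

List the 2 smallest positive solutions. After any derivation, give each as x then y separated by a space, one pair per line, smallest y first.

√490 = [22; 7,2,1,4,4,4,1,2,7,44, …], period ℓ=10 (even) → k=9
step 0: (22, 1)  from 22·(1,0) + (0,1)
…
step 2: (332, 15)  from 2·(155,7) + (22,1)
…
step 4: (2280, 103)  from 4·(487,22) + (332,15)
…
step 6: (40708, 1839)  from 4·(9607,434) + (2280,103)
step 7: (50315, 2273)  from 1·(40708,1839) + (9607,434)
step 8: (141338, 6385)  from 2·(50315,2273) + (40708,1839)
step 9: (1039681, 46968)  from 7·(141338,6385) + (50315,2273)
fundamental: x₁=1039681, y₁=46968  (since 1080936581761 − 490·2205993024 = 1)
k=2:  x_2 = 1039681·1039681+490·46968·46968 = 2161873163521,  y_2 = 1039681·46968+46968·1039681 = 97663474416

1039681 46968
2161873163521 97663474416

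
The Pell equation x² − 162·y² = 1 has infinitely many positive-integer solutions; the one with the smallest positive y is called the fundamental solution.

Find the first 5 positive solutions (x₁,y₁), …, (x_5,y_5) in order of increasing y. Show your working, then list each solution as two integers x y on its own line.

19601 1540
768398401 60371080
30122754096401 2366667076620
1180872205318713601 92778082677286160
46292552162781456490001 3637086394748304967700

d=162: √d = [12; 1,2,1,2,12,2,1,2,1,24] (ℓ=10, even), read p_9/q_9
i=0: a=12 ⇒ p=12, q=1
i=1: a=1 ⇒ p=13, q=1
…
i=4: a=2 ⇒ p=140, q=11
…
i=6: a=2 ⇒ p=3602, q=283
i=7: a=1 ⇒ p=5333, q=419
i=8: a=2 ⇒ p=14268, q=1121
i=9: a=1 ⇒ p=19601, q=1540
fundamental: x₁=19601, y₁=1540  (since 384199201 − 162·2371600 = 1)
n=2: (19601,1540)∘(19601,1540) = (19601·19601+162·1540·1540, 19601·1540+1540·19601) = (768398401,60371080)
n=3: (768398401,60371080)∘(19601,1540) = (19601·768398401+162·1540·60371080, 19601·60371080+1540·768398401) = (30122754096401,2366667076620)
n=4: (30122754096401,2366667076620)∘(19601,1540) = (19601·30122754096401+162·1540·2366667076620, 19601·2366667076620+1540·30122754096401) = (1180872205318713601,92778082677286160)
n=5: (1180872205318713601,92778082677286160)∘(19601,1540) = (19601·1180872205318713601+162·1540·92778082677286160, 19601·92778082677286160+1540·1180872205318713601) = (46292552162781456490001,3637086394748304967700)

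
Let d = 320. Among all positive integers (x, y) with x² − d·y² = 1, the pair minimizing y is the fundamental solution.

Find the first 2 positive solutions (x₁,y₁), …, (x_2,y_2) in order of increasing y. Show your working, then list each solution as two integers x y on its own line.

[17; 1,7,1,34] for √320; ℓ=4 ⇒ convergent index 3
step 0: (17, 1)  from 17·(1,0) + (0,1)
…
step 2: (143, 8)  from 7·(18,1) + (17,1)
step 3: (161, 9)  from 1·(143,8) + (18,1)
(x₁, y₁) = (161, 9);  161² − 320·9² = 1 ✓
k=2:  x_2 = 161·161+320·9·9 = 51841,  y_2 = 161·9+9·161 = 2898

161 9
51841 2898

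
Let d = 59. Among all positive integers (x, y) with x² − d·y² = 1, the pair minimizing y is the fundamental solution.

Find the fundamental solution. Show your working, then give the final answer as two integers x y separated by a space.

√59 → a₀=7, period (1,2,7,2,1,14); ℓ=6 even so k=5
k=0  a_k=7  p_k/q_k = 7/1
…
k=4  a_k=2  p_k/q_k = 361/47
k=5  a_k=1  p_k/q_k = 530/69
→ (530, 69).  Check: 530²=280900, 59·69²=280899, difference 1.

530 69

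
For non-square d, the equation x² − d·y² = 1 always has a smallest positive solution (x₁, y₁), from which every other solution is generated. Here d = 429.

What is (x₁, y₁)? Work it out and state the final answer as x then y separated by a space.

1524095 73584

[20; 1,2,2,9,1,12,1,9,2,2,1,40] for √429; ℓ=12 ⇒ convergent index 11
k=0  a_k=20  p_k/q_k = 20/1
…
k=2  a_k=2  p_k/q_k = 62/3
k=3  a_k=2  p_k/q_k = 145/7
k=4  a_k=9  p_k/q_k = 1367/66
k=5  a_k=1  p_k/q_k = 1512/73
k=6  a_k=12  p_k/q_k = 19511/942
k=7  a_k=1  p_k/q_k = 21023/1015
k=8  a_k=9  p_k/q_k = 208718/10077
k=9  a_k=2  p_k/q_k = 438459/21169
k=10  a_k=2  p_k/q_k = 1085636/52415
k=11  a_k=1  p_k/q_k = 1524095/73584
fundamental: x₁=1524095, y₁=73584  (since 2322865569025 − 429·5414605056 = 1)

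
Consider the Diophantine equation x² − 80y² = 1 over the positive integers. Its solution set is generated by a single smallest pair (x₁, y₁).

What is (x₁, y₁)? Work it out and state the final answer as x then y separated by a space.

[8; 1,16] for √80; ℓ=2 ⇒ convergent index 1
step 0: (8, 1)  from 8·(1,0) + (0,1)
step 1: (9, 1)  from 1·(8,1) + (1,0)
→ (9, 1).  Check: 9²=81, 80·1²=80, difference 1.

9 1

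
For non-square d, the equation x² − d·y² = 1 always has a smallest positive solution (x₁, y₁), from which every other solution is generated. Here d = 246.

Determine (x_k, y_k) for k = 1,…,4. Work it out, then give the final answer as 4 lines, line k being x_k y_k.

88805 5662
15772656049 1005627820
2801381440774085 178609557104538
497553357680112580801 31722843436331366360

√246 → a₀=15, period (1,2,5,1,14,1,5,2,1,30); ℓ=10 even so k=9
step 0: (15, 1)  from 15·(1,0) + (0,1)
step 1: (16, 1)  from 1·(15,1) + (1,0)
step 2: (47, 3)  from 2·(16,1) + (15,1)
step 3: (251, 16)  from 5·(47,3) + (16,1)
step 4: (298, 19)  from 1·(251,16) + (47,3)
step 5: (4423, 282)  from 14·(298,19) + (251,16)
step 6: (4721, 301)  from 1·(4423,282) + (298,19)
…
step 8: (60777, 3875)  from 2·(28028,1787) + (4721,301)
step 9: (88805, 5662)  from 1·(60777,3875) + (28028,1787)
(x₁, y₁) = (88805, 5662);  88805² − 246·5662² = 1 ✓
(x_2, y_2) = (88805·88805 + 246·5662·5662, 88805·5662 + 5662·88805) = (15772656049, 1005627820)
(x_3, y_3) = (88805·15772656049 + 246·5662·1005627820, 88805·1005627820 + 5662·15772656049) = (2801381440774085, 178609557104538)
(x_4, y_4) = (88805·2801381440774085 + 246·5662·178609557104538, 88805·178609557104538 + 5662·2801381440774085) = (497553357680112580801, 31722843436331366360)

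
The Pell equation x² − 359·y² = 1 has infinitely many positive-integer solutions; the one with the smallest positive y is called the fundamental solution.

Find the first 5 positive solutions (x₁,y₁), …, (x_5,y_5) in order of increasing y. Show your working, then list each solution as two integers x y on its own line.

360 19
259199 13680
186622920 9849581
134368243201 7091684640
96744948481800 5106003091219

d=359: √d = [18; 1,17,1,36] (ℓ=4, even), read p_3/q_3
a_0=18:  p_0=18·1+0=18,  q_0=18·0+1=1
…
a_2=17:  p_2=17·19+18=341,  q_2=17·1+1=18
a_3=1:  p_3=1·341+19=360,  q_3=1·18+1=19
(x₁, y₁) = (360, 19);  360² − 359·19² = 1 ✓
(x_2, y_2) = (360·360 + 359·19·19, 360·19 + 19·360) = (259199, 13680)
(x_3, y_3) = (360·259199 + 359·19·13680, 360·13680 + 19·259199) = (186622920, 9849581)
(x_4, y_4) = (360·186622920 + 359·19·9849581, 360·9849581 + 19·186622920) = (134368243201, 7091684640)
(x_5, y_5) = (360·134368243201 + 359·19·7091684640, 360·7091684640 + 19·134368243201) = (96744948481800, 5106003091219)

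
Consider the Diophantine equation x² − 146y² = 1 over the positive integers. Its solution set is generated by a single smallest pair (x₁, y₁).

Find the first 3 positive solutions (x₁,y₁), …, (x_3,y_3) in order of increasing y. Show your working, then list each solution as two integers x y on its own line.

145 12
42049 3480
12194065 1009188

√146 = [12; 12,24, …], period ℓ=2 (even) → k=1
step 0: (12, 1)  from 12·(1,0) + (0,1)
step 1: (145, 12)  from 12·(12,1) + (1,0)
(x₁, y₁) = (145, 12);  145² − 146·12² = 1 ✓
(x_2, y_2) = (145·145 + 146·12·12, 145·12 + 12·145) = (42049, 3480)
(x_3, y_3) = (145·42049 + 146·12·3480, 145·3480 + 12·42049) = (12194065, 1009188)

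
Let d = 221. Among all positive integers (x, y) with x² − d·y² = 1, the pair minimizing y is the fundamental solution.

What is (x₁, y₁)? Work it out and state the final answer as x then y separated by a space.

√221 = [14; 1,6,2,6,1,28, …], period ℓ=6 (even) → k=5
step 0: (14, 1)  from 14·(1,0) + (0,1)
…
step 2: (104, 7)  from 6·(15,1) + (14,1)
step 3: (223, 15)  from 2·(104,7) + (15,1)
step 4: (1442, 97)  from 6·(223,15) + (104,7)
step 5: (1665, 112)  from 1·(1442,97) + (223,15)
fundamental: x₁=1665, y₁=112  (since 2772225 − 221·12544 = 1)

1665 112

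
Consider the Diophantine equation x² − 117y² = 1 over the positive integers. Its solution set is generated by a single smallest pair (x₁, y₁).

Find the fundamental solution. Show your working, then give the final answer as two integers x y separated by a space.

649 60

√117 = [10; 1,4,2,4,1,20, …], period ℓ=6 (even) → k=5
a_0=10:  p_0=10·1+0=10,  q_0=10·0+1=1
…
a_2=4:  p_2=4·11+10=54,  q_2=4·1+1=5
…
a_4=4:  p_4=4·119+54=530,  q_4=4·11+5=49
a_5=1:  p_5=1·530+119=649,  q_5=1·49+11=60
fundamental: x₁=649, y₁=60  (since 421201 − 117·3600 = 1)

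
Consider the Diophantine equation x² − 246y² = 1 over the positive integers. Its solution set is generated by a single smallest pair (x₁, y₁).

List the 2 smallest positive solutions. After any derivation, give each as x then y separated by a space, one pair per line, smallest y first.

88805 5662
15772656049 1005627820

√246 = [15; 1,2,5,1,14,1,5,2,1,30, …], period ℓ=10 (even) → k=9
k=0  a_k=15  p_k/q_k = 15/1
k=1  a_k=1  p_k/q_k = 16/1
k=2  a_k=2  p_k/q_k = 47/3
k=3  a_k=5  p_k/q_k = 251/16
k=4  a_k=1  p_k/q_k = 298/19
…
k=6  a_k=1  p_k/q_k = 4721/301
k=7  a_k=5  p_k/q_k = 28028/1787
k=8  a_k=2  p_k/q_k = 60777/3875
k=9  a_k=1  p_k/q_k = 88805/5662
fundamental: x₁=88805, y₁=5662  (since 7886328025 − 246·32058244 = 1)
(x_2, y_2) = (88805·88805 + 246·5662·5662, 88805·5662 + 5662·88805) = (15772656049, 1005627820)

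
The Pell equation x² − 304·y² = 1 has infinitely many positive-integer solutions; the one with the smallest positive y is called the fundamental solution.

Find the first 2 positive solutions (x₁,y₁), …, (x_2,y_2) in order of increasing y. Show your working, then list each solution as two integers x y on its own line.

57799 3315
6681448801 383207370

√304 = [17; 2,3,2,1,1,1,1,1,2,3,2,34, …], period ℓ=12 (even) → k=11
step 0: (17, 1)  from 17·(1,0) + (0,1)
…
step 2: (122, 7)  from 3·(35,2) + (17,1)
…
step 4: (401, 23)  from 1·(279,16) + (122,7)
…
step 7: (1761, 101)  from 1·(1081,62) + (680,39)
step 8: (2842, 163)  from 1·(1761,101) + (1081,62)
step 9: (7445, 427)  from 2·(2842,163) + (1761,101)
step 10: (25177, 1444)  from 3·(7445,427) + (2842,163)
step 11: (57799, 3315)  from 2·(25177,1444) + (7445,427)
(x₁, y₁) = (57799, 3315);  57799² − 304·3315² = 1 ✓
(57799+3315√304)^2 = 6681448801 + 383207370√304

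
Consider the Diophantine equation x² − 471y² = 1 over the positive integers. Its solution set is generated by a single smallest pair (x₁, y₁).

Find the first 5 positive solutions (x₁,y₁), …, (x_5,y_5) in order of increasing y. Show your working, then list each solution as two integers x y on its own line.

7838695 361188
122890278606049 5662485139320
1926598824915678693415 88772987898323613612
30204041151744689101078780801 1391728752747293974319493360
473520532711948744867536551663095975 21818674431032810307068783683516788

[21; 1,2,2,1,3,…,2,1,42] for √471; ℓ=14 ⇒ convergent index 13
k=0  a_k=21  p_k/q_k = 21/1
…
k=2  a_k=2  p_k/q_k = 65/3
…
k=4  a_k=1  p_k/q_k = 217/10
k=5  a_k=3  p_k/q_k = 803/37
k=6  a_k=4  p_k/q_k = 3429/158
k=7  a_k=14  p_k/q_k = 48809/2249
k=8  a_k=4  p_k/q_k = 198665/9154
k=9  a_k=3  p_k/q_k = 644804/29711
k=10  a_k=1  p_k/q_k = 843469/38865
k=11  a_k=2  p_k/q_k = 2331742/107441
k=12  a_k=2  p_k/q_k = 5506953/253747
k=13  a_k=1  p_k/q_k = 7838695/361188
(x₁, y₁) = (7838695, 361188);  7838695² − 471·361188² = 1 ✓
(x_2, y_2) = (7838695·7838695 + 471·361188·361188, 7838695·361188 + 361188·7838695) = (122890278606049, 5662485139320)
(x_3, y_3) = (7838695·122890278606049 + 471·361188·5662485139320, 7838695·5662485139320 + 361188·122890278606049) = (1926598824915678693415, 88772987898323613612)
(x_4, y_4) = (7838695·1926598824915678693415 + 471·361188·88772987898323613612, 7838695·88772987898323613612 + 361188·1926598824915678693415) = (30204041151744689101078780801, 1391728752747293974319493360)
(x_5, y_5) = (7838695·30204041151744689101078780801 + 471·361188·1391728752747293974319493360, 7838695·1391728752747293974319493360 + 361188·30204041151744689101078780801) = (473520532711948744867536551663095975, 21818674431032810307068783683516788)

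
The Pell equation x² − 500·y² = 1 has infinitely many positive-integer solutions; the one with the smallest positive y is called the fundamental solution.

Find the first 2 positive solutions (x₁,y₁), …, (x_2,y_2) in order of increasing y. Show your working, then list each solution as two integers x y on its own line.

930249 41602
1730726404001 77400437796

d=500: √d = [22; 2,1,3,2,1,…,1,2,44] (ℓ=14, even), read p_13/q_13
a_0=22:  p_0=22·1+0=22,  q_0=22·0+1=1
a_1=2:  p_1=2·22+1=45,  q_1=2·1+0=2
a_2=1:  p_2=1·45+22=67,  q_2=1·2+1=3
a_3=3:  p_3=3·67+45=246,  q_3=3·3+2=11
…
a_5=1:  p_5=1·559+246=805,  q_5=1·25+11=36
a_6=1:  p_6=1·805+559=1364,  q_6=1·36+25=61
a_7=10:  p_7=10·1364+805=14445,  q_7=10·61+36=646
…
a_9=1:  p_9=1·15809+14445=30254,  q_9=1·707+646=1353
…
a_11=3:  p_11=3·76317+30254=259205,  q_11=3·3413+1353=11592
a_12=1:  p_12=1·259205+76317=335522,  q_12=1·11592+3413=15005
a_13=2:  p_13=2·335522+259205=930249,  q_13=2·15005+11592=41602
→ (930249, 41602).  Check: 930249²=865363202001, 500·41602²=865363202000, difference 1.
(930249+41602√500)^2 = 1730726404001 + 77400437796√500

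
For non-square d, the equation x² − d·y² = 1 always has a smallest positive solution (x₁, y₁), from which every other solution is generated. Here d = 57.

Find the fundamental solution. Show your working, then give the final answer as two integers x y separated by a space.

151 20

d=57: √d = [7; 1,1,4,1,1,14] (ℓ=6, even), read p_5/q_5
k=0  a_k=7  p_k/q_k = 7/1
k=1  a_k=1  p_k/q_k = 8/1
…
k=4  a_k=1  p_k/q_k = 83/11
k=5  a_k=1  p_k/q_k = 151/20
→ (151, 20).  Check: 151²=22801, 57·20²=22800, difference 1.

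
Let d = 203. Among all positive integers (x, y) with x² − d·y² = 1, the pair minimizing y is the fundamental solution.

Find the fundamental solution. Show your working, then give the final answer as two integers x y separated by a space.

√203 → a₀=14, period (4,28); ℓ=2 even so k=1
step 0: (14, 1)  from 14·(1,0) + (0,1)
step 1: (57, 4)  from 4·(14,1) + (1,0)
fundamental: x₁=57, y₁=4  (since 3249 − 203·16 = 1)

57 4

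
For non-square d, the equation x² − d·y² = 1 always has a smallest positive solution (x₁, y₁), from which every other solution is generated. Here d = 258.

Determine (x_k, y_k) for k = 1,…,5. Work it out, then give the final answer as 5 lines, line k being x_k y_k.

√258 = [16; 16,32, …], period ℓ=2 (even) → k=1
k=0  a_k=16  p_k/q_k = 16/1
k=1  a_k=16  p_k/q_k = 257/16
(x₁, y₁) = (257, 16);  257² − 258·16² = 1 ✓
n=2: (257,16)∘(257,16) = (257·257+258·16·16, 257·16+16·257) = (132097,8224)
n=3: (132097,8224)∘(257,16) = (257·132097+258·16·8224, 257·8224+16·132097) = (67897601,4227120)
n=4: (67897601,4227120)∘(257,16) = (257·67897601+258·16·4227120, 257·4227120+16·67897601) = (34899234817,2172731456)
n=5: (34899234817,2172731456)∘(257,16) = (257·34899234817+258·16·2172731456, 257·2172731456+16·34899234817) = (17938138798337,1116779741264)

257 16
132097 8224
67897601 4227120
34899234817 2172731456
17938138798337 1116779741264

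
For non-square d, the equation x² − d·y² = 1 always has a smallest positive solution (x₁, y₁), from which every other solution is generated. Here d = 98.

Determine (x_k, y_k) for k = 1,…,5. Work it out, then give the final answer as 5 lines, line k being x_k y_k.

d=98: √d = [9; 1,8,1,18] (ℓ=4, even), read p_3/q_3
step 0: (9, 1)  from 9·(1,0) + (0,1)
step 1: (10, 1)  from 1·(9,1) + (1,0)
step 2: (89, 9)  from 8·(10,1) + (9,1)
step 3: (99, 10)  from 1·(89,9) + (10,1)
→ (99, 10).  Check: 99²=9801, 98·10²=9800, difference 1.
n=2: (99,10)∘(99,10) = (99·99+98·10·10, 99·10+10·99) = (19601,1980)
n=3: (19601,1980)∘(99,10) = (99·19601+98·10·1980, 99·1980+10·19601) = (3880899,392030)
n=4: (3880899,392030)∘(99,10) = (99·3880899+98·10·392030, 99·392030+10·3880899) = (768398401,77619960)
n=5: (768398401,77619960)∘(99,10) = (99·768398401+98·10·77619960, 99·77619960+10·768398401) = (152139002499,15368360050)

99 10
19601 1980
3880899 392030
768398401 77619960
152139002499 15368360050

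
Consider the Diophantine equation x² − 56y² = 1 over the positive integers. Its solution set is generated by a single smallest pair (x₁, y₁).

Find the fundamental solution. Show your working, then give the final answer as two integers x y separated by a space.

15 2

√56 = [7; 2,14, …], period ℓ=2 (even) → k=1
step 0: (7, 1)  from 7·(1,0) + (0,1)
step 1: (15, 2)  from 2·(7,1) + (1,0)
(x₁, y₁) = (15, 2);  15² − 56·2² = 1 ✓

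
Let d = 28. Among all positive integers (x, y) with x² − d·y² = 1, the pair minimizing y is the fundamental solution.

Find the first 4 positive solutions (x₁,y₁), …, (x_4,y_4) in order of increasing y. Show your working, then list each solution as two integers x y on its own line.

127 24
32257 6096
8193151 1548360
2081028097 393277344

[5; 3,2,3,10] for √28; ℓ=4 ⇒ convergent index 3
a_0=5:  p_0=5·1+0=5,  q_0=5·0+1=1
…
a_2=2:  p_2=2·16+5=37,  q_2=2·3+1=7
a_3=3:  p_3=3·37+16=127,  q_3=3·7+3=24
(x₁, y₁) = (127, 24);  127² − 28·24² = 1 ✓
(127+24√28)^2 = 32257 + 6096√28
(127+24√28)^3 = 8193151 + 1548360√28
(127+24√28)^4 = 2081028097 + 393277344√28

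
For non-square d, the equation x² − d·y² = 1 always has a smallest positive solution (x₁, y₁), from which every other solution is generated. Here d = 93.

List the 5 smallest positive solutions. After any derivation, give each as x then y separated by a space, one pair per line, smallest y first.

√93 → a₀=9, period (1,1,1,4,6,4,1,1,1,18); ℓ=10 even so k=9
step 0: (9, 1)  from 9·(1,0) + (0,1)
…
step 5: (839, 87)  from 6·(135,14) + (29,3)
…
step 8: (7821, 811)  from 1·(4330,449) + (3491,362)
step 9: (12151, 1260)  from 1·(7821,811) + (4330,449)
(x₁, y₁) = (12151, 1260);  12151² − 93·1260² = 1 ✓
(12151+1260√93)^2 = 295293601 + 30620520√93
(12151+1260√93)^3 = 7176225079351 + 744139875780√93
(12151+1260√93)^4 = 174396621583094401 + 18084087230585040√93
(12151+1260√93)^5 = 4238186690536135053751 + 439479487133537766300√93

12151 1260
295293601 30620520
7176225079351 744139875780
174396621583094401 18084087230585040
4238186690536135053751 439479487133537766300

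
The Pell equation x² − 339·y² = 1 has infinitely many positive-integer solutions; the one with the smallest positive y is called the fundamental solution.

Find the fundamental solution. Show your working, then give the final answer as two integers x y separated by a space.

[18; 2,2,2,1,17,1,2,2,2,36] for √339; ℓ=10 ⇒ convergent index 9
a_0=18:  p_0=18·1+0=18,  q_0=18·0+1=1
a_1=2:  p_1=2·18+1=37,  q_1=2·1+0=2
a_2=2:  p_2=2·37+18=92,  q_2=2·2+1=5
…
a_4=1:  p_4=1·221+92=313,  q_4=1·12+5=17
a_5=17:  p_5=17·313+221=5542,  q_5=17·17+12=301
a_6=1:  p_6=1·5542+313=5855,  q_6=1·301+17=318
…
a_8=2:  p_8=2·17252+5855=40359,  q_8=2·937+318=2192
a_9=2:  p_9=2·40359+17252=97970,  q_9=2·2192+937=5321
→ (97970, 5321).  Check: 97970²=9598120900, 339·5321²=9598120899, difference 1.

97970 5321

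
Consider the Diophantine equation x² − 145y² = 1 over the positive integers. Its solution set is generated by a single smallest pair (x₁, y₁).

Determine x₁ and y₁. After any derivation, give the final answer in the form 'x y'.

289 24

√145 = [12; 24, …], period ℓ=1 (odd) → k=1
k=0  a_k=12  p_k/q_k = 12/1
k=1  a_k=24  p_k/q_k = 289/24
→ (289, 24).  Check: 289²=83521, 145·24²=83520, difference 1.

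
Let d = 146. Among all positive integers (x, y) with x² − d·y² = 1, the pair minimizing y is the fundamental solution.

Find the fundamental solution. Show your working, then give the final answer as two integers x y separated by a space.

√146 = [12; 12,24, …], period ℓ=2 (even) → k=1
a_0=12:  p_0=12·1+0=12,  q_0=12·0+1=1
a_1=12:  p_1=12·12+1=145,  q_1=12·1+0=12
(x₁, y₁) = (145, 12);  145² − 146·12² = 1 ✓

145 12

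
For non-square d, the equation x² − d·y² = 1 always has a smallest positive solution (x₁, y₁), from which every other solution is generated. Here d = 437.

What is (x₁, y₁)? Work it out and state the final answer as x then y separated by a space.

4599 220

[20; 1,9,2,9,1,40] for √437; ℓ=6 ⇒ convergent index 5
a_0=20:  p_0=20·1+0=20,  q_0=20·0+1=1
…
a_3=2:  p_3=2·209+21=439,  q_3=2·10+1=21
a_4=9:  p_4=9·439+209=4160,  q_4=9·21+10=199
a_5=1:  p_5=1·4160+439=4599,  q_5=1·199+21=220
→ (4599, 220).  Check: 4599²=21150801, 437·220²=21150800, difference 1.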